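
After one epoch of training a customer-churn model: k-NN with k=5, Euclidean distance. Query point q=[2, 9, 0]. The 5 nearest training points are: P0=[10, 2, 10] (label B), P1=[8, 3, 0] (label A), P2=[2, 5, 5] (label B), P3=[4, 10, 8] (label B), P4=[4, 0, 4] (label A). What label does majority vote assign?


d(q,P0) = 14.5945  (label B)
d(q,P1) = 8.4853  (label A)
d(q,P2) = 6.4031  (label B)
d(q,P3) = 8.3066  (label B)
d(q,P4) = 10.0499  (label A)
Votes: A=2, B=3
Majority → B

B


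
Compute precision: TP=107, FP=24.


Precision = TP/(TP+FP)
= 107/(107+24)
= 107/131 = 81.68%

81.68%


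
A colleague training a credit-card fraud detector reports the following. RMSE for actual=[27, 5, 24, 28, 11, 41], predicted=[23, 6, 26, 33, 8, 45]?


MSE = 71/6 = 11.8333
RMSE = √(71/6) = 3.44

3.44


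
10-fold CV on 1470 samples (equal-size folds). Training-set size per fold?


Fold size = 1470/10 = 147
Training per fold = 1470 - 147 = 1323

1323


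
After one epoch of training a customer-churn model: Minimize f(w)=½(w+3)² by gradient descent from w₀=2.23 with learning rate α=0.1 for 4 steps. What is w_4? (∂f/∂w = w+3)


step 1: grad = 2.23+3 = 5.23; w = 2.23 - 0.1·(5.23) = 1.707
step 2: grad = 1.707+3 = 4.707; w = 1.707 - 0.1·(4.707) = 1.2363
step 3: grad = 1.2363+3 = 4.2363; w = 1.2363 - 0.1·(4.2363) = 0.81267
step 4: grad = 0.81267+3 = 3.81267; w = 0.81267 - 0.1·(3.81267) = 0.431403

0.431403


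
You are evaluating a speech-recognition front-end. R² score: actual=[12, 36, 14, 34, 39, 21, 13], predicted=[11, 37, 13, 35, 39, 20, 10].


ȳ = 24.1429
SS_res = Σ(y-ŷ)² = 14
SS_tot = Σ(y-ȳ)² = 842.86
R² = 1 - SS_res/SS_tot = 1 - 0.0166 = 0.9834

0.9834


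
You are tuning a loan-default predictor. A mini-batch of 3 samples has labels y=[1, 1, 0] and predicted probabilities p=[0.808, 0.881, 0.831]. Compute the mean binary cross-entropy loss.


L[0] = -ln(0.808) = 0.2132
L[1] = -ln(0.881) = 0.1267
L[2] = -ln(1-0.831) = -ln(0.169) = 1.7779
mean = (0.2132 + 0.1267 + 1.7779)/3 = 0.7059

0.7059


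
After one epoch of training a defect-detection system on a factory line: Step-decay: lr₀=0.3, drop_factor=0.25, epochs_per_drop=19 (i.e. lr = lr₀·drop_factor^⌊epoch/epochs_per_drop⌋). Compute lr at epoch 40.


n_drops = ⌊40/19⌋ = 2
lr = 0.3·0.25^2 = 0.3·0.0625 = 0.01875

0.01875


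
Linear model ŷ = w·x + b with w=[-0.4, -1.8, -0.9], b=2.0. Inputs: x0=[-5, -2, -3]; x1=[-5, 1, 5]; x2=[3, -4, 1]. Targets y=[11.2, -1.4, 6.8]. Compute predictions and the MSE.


ŷ0 = (-0.4)·(-5) + (-1.8)·(-2) + (-0.9)·(-3) + 2.0 = 10.3
ŷ1 = (-0.4)·(-5) + (-1.8)·(1) + (-0.9)·(5) + 2.0 = -2.3
ŷ2 = (-0.4)·(3) + (-1.8)·(-4) + (-0.9)·(1) + 2.0 = 7.1
errors² = [0.81, 0.81, 0.09]
MSE = 1.7100/3 = 0.57

0.57


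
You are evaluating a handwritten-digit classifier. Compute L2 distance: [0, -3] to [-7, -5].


d = √((0+ 7)² + (-3+ 5)²)
  = √(49 + 4)
  = √53 = 7.2801

7.2801


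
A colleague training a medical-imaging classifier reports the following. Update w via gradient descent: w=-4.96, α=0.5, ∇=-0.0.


w_new = w - α·∇
= -4.96 - 0.5·-0.0
= -4.96 - 0
= -4.96

-4.96


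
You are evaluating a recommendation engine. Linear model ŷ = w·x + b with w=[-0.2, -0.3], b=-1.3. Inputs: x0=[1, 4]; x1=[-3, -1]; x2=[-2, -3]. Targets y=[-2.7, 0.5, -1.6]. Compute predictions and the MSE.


ŷ0 = (-0.2)·(1) + (-0.3)·(4) - 1.3 = -2.7
ŷ1 = (-0.2)·(-3) + (-0.3)·(-1) - 1.3 = -0.4
ŷ2 = (-0.2)·(-2) + (-0.3)·(-3) - 1.3 = -0.0
errors² = [0.0, 0.81, 2.56]
MSE = 3.3700/3 = 1.1233

1.1233


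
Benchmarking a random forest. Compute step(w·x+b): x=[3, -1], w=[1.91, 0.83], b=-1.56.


z = (3)·(1.91) + (-1)·(0.83) - 1.56
  = 3.34
step(z) = 1 (z≥0)

1


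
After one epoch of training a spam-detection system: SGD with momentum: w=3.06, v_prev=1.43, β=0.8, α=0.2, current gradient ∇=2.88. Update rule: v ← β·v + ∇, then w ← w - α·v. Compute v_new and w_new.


v_new = 0.8·1.43 + 2.88 = 1.144 + 2.88 = 4.024
w_new = 3.06 - 0.2·4.024 = 3.06 - 0.8048 = 2.2552

v_new=4.024, w_new=2.2552


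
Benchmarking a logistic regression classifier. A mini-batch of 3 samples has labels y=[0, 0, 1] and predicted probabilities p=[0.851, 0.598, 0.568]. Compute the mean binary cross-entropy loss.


L[0] = -ln(1-0.851) = -ln(0.149) = 1.9038
L[1] = -ln(1-0.598) = -ln(0.402) = 0.9113
L[2] = -ln(0.568) = 0.5656
mean = (1.9038 + 0.9113 + 0.5656)/3 = 1.1269

1.1269


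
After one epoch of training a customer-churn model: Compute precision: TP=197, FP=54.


Precision = TP/(TP+FP)
= 197/(197+54)
= 197/251 = 78.49%

78.49%


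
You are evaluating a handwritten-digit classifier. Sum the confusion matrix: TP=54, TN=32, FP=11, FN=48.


Total = TP + TN + FP + FN
= 54 + 32 + 11 + 48
= 145
(Predicted positive: 65, predicted negative: 80)

145


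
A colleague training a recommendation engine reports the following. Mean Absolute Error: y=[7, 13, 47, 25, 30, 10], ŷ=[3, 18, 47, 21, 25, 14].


Absolute errors: |7-3|=4, |13-18|=5, |47-47|=0, |25-21|=4, |30-25|=5, |10-14|=4
Sum = 22
MAE = 22/6 = 11/3

11/3


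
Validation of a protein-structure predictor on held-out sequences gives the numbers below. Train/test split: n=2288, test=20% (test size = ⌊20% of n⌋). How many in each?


Test = ⌊2288·20/100⌋ = 457
Train = 2288 - 457 = 1831

Train: 1831, Test: 457


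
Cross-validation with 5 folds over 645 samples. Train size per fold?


Fold size = 645/5 = 129
Training per fold = 645 - 129 = 516

516


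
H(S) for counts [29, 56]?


Probabilities: [29/85, 56/85] ≈ [0.3412, 0.6588]
H = -((29/85)·log₂(29/85) + (56/85)·log₂(56/85))
  = 0.9259 bits

0.9259 bits


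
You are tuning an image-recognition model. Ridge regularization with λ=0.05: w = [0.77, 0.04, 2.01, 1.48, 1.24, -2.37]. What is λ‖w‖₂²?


‖w‖₂² = (0.77)² + (0.04)² + (2.01)² + (1.48)² + (1.24)² + (-2.37)²
     = 0.5929 + 0.0016 + 4.0401 + 2.1904 + 1.5376 + 5.6169
     = 13.9795
λ·‖w‖₂² = 0.05·13.9795 = 0.698975

0.698975


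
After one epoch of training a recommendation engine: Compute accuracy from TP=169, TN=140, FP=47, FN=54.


Accuracy = (TP+TN)/(TP+TN+FP+FN)
= (169+140)/(410)
= 309/410 = 75.37%

75.37%


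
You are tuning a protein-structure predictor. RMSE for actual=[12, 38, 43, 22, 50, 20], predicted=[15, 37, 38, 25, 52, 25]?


MSE = 73/6 = 12.1667
RMSE = √(73/6) = 3.4881

3.4881


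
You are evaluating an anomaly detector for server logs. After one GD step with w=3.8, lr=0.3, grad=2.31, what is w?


w_new = w - α·∇
= 3.8 - 0.3·2.31
= 3.8 - 0.693
= 3.107

3.107


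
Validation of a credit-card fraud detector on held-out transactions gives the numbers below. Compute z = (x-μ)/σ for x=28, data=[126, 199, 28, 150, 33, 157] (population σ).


μ = 115.5, σ = 63.8455
z = (28 - 115.5)/63.8455 = -1.3705

-1.3705


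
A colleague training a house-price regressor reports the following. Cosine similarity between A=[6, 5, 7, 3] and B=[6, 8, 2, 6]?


A·B = 6·6 + 5·8 + 7·2 + 3·6 = 108
‖A‖ = √119 = 10.9087, ‖B‖ = √140 = 11.8322
cos = 108/(√119·√140) = 108/√16660 = 0.8367

0.8367


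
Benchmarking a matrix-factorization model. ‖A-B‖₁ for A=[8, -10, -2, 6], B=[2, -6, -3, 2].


d = |8-2| + |-10+ 6| + |-2+ 3| + |6-2|
  = 6 + 4 + 1 + 4
  = 15

15


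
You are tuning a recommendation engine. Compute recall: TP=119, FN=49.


Recall = TP/(TP+FN)
= 119/(119+49)
= 119/168 = 70.83%

70.83%


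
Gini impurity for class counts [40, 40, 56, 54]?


Probabilities: [40/190, 40/190, 56/190, 54/190] ≈ [0.2105, 0.2105, 0.2947, 0.2842]
Σpᵢ² = (1600 + 1600 + 3136 + 2916)/190² = 9252/36100
Gini = 1 - Σpᵢ² = 1 - 9252/36100 = 0.7437

0.7437


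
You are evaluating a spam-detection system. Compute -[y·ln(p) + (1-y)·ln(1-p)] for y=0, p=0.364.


BCE = -[y·ln(p) + (1-y)·ln(1-p)]
= -0 - 1·ln(1-0.364)
= -ln(0.636) = 0.4526

0.4526


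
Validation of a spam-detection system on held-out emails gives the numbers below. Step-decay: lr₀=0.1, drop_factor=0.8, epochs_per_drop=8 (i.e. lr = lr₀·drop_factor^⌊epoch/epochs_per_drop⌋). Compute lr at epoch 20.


n_drops = ⌊20/8⌋ = 2
lr = 0.1·0.8^2 = 0.1·0.64 = 0.064

0.064


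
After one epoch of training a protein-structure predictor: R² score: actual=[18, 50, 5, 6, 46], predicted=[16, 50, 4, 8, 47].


ȳ = 25
SS_res = Σ(y-ŷ)² = 10
SS_tot = Σ(y-ȳ)² = 1876
R² = 1 - SS_res/SS_tot = 1 - 0.0053 = 0.9947

0.9947


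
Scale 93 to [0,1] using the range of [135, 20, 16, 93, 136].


min=16, max=136
(93-16)/(136-16) = 77/120 = 0.6417

0.6417


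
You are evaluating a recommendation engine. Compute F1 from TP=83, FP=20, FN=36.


Precision = 83/103 = 0.8058
Recall = 83/119 = 0.6975
F1 = 2·P·R/(P+R) = 2·TP/(2·TP+FP+FN) = 166/(166+20+36) = 166/222 = 0.7477

0.7477


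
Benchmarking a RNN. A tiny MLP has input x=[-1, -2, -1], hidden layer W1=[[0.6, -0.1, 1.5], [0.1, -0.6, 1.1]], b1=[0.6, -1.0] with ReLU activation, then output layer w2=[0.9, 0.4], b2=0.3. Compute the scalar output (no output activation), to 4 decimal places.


z1[0] = (0.6)·(-1) + (-0.1)·(-2) + (1.5)·(-1) + 0.6 = -1.3
z1[1] = (0.1)·(-1) + (-0.6)·(-2) + (1.1)·(-1) - 1.0 = -1.0
h = ReLU(z1) = [0.0, 0.0]
output = (0.9)·(0.0) + (0.4)·(0.0) + 0.3 = 0.3

0.3


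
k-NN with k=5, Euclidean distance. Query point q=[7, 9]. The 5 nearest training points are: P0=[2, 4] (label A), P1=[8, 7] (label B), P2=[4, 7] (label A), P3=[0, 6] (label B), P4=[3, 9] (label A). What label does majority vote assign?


d(q,P0) = 7.0711  (label A)
d(q,P1) = 2.2361  (label B)
d(q,P2) = 3.6056  (label A)
d(q,P3) = 7.6158  (label B)
d(q,P4) = 4.0  (label A)
Votes: A=3, B=2
Majority → A

A


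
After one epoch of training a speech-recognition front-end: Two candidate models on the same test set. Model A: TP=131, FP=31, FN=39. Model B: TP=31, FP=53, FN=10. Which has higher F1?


Model A: P=131/162=0.8086, R=131/170=0.7706, F1=2PR/(P+R)=2TP/(2TP+FP+FN)=262/332=0.7892
Model B: P=31/84=0.369, R=31/41=0.7561, F1=2PR/(P+R)=2TP/(2TP+FP+FN)=62/125=0.496
0.7892 > 0.496 → Model A

Model A


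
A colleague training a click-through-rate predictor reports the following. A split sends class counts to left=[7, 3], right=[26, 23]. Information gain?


Parent = [33, 26], H_parent = 0.9898
H_left = 0.8813 (n=10), H_right = 0.9973 (n=49)
H_children = (10/59)·0.8813 + (49/59)·0.9973 = 0.9776
IG = 0.9898 - 0.9776 = 0.0122

0.0122


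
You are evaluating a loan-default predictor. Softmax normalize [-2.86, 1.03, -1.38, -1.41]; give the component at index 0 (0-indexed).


Exponentials: e^-2.86=0.0573, e^1.03=2.8011, e^-1.38=0.2516, e^-1.41=0.2441
Sum = 3.3541
Softmax = [0.0171, 0.8351, 0.075, 0.0728]
p[0] = 0.0573/3.3541 = 0.0171

0.0171


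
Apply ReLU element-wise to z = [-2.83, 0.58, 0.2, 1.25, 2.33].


ReLU(-2.83) = max(0, -2.83) = 0.0
ReLU(0.58) = max(0, 0.58) = 0.58
ReLU(0.2) = max(0, 0.2) = 0.2
ReLU(1.25) = max(0, 1.25) = 1.25
ReLU(2.33) = max(0, 2.33) = 2.33
result = [0.0, 0.58, 0.2, 1.25, 2.33]

[0.0, 0.58, 0.2, 1.25, 2.33]


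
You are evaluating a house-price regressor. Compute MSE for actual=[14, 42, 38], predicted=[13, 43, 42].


Squared errors: (14-13)²=1, (42-43)²=1, (38-42)²=16
Sum = 18
MSE = 18/3 = 6

6


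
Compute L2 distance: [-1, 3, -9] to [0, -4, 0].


d = √((-1-0)² + (3+ 4)² + (-9-0)²)
  = √(1 + 49 + 81)
  = √131 = 11.4455

11.4455


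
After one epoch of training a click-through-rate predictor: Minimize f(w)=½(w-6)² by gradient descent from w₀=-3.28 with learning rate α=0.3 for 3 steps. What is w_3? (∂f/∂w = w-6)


step 1: grad = -3.28-6 = -9.28; w = -3.28 - 0.3·(-9.28) = -0.496
step 2: grad = -0.496-6 = -6.496; w = -0.496 - 0.3·(-6.496) = 1.4528
step 3: grad = 1.4528-6 = -4.5472; w = 1.4528 - 0.3·(-4.5472) = 2.81696

2.81696


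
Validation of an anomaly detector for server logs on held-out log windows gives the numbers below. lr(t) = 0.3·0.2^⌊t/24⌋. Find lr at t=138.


n_drops = ⌊138/24⌋ = 5
lr = 0.3·0.2^5 = 0.3·0.00032 = 0.000096

0.000096


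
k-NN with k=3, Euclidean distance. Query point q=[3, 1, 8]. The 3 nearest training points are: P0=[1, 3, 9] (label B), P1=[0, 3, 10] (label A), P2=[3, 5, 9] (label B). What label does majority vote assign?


d(q,P0) = 3.0  (label B)
d(q,P1) = 4.1231  (label A)
d(q,P2) = 4.1231  (label B)
Votes: A=1, B=2
Majority → B

B


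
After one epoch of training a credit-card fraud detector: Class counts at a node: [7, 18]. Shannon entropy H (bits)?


Probabilities: [7/25, 18/25] ≈ [0.28, 0.72]
H = -((7/25)·log₂(7/25) + (18/25)·log₂(18/25))
  = 0.8555 bits

0.8555 bits


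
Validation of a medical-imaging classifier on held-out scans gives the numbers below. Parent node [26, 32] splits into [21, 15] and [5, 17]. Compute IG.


Parent = [26, 32], H_parent = 0.9923
H_left = 0.9799 (n=36), H_right = 0.7732 (n=22)
H_children = (36/58)·0.9799 + (22/58)·0.7732 = 0.9015
IG = 0.9923 - 0.9015 = 0.0908

0.0908


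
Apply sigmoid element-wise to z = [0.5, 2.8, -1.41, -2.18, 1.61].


σ(0.5) = 1/(1+e^-0.5) = 0.6225
σ(2.8) = 1/(1+e^-2.8) = 0.9427
σ(-1.41) = 1/(1+e^1.41) = 0.1962
σ(-2.18) = 1/(1+e^2.18) = 0.1016
σ(1.61) = 1/(1+e^-1.61) = 0.8334
result = [0.6225, 0.9427, 0.1962, 0.1016, 0.8334]

[0.6225, 0.9427, 0.1962, 0.1016, 0.8334]


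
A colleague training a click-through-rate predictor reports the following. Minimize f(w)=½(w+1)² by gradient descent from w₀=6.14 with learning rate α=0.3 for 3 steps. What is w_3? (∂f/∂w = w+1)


step 1: grad = 6.14+1 = 7.14; w = 6.14 - 0.3·(7.14) = 3.998
step 2: grad = 3.998+1 = 4.998; w = 3.998 - 0.3·(4.998) = 2.4986
step 3: grad = 2.4986+1 = 3.4986; w = 2.4986 - 0.3·(3.4986) = 1.44902

1.44902


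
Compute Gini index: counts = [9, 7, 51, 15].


Probabilities: [9/82, 7/82, 51/82, 15/82] ≈ [0.1098, 0.0854, 0.622, 0.1829]
Σpᵢ² = (81 + 49 + 2601 + 225)/82² = 2956/6724
Gini = 1 - Σpᵢ² = 1 - 2956/6724 = 0.5604

0.5604


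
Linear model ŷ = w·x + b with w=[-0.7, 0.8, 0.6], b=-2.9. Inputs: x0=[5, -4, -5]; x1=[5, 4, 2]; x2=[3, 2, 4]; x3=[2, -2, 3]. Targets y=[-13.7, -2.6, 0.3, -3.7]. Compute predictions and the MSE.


ŷ0 = (-0.7)·(5) + (0.8)·(-4) + (0.6)·(-5) - 2.9 = -12.6
ŷ1 = (-0.7)·(5) + (0.8)·(4) + (0.6)·(2) - 2.9 = -2.0
ŷ2 = (-0.7)·(3) + (0.8)·(2) + (0.6)·(4) - 2.9 = -1.0
ŷ3 = (-0.7)·(2) + (0.8)·(-2) + (0.6)·(3) - 2.9 = -4.1
errors² = [1.21, 0.36, 1.69, 0.16]
MSE = 3.4200/4 = 0.855

0.855


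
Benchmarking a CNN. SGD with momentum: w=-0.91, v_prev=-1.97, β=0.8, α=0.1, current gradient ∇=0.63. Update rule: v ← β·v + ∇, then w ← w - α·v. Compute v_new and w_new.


v_new = 0.8·-1.97 + 0.63 = -1.576 + 0.63 = -0.946
w_new = -0.91 - 0.1·-0.946 = -0.91 + 0.0946 = -0.8154

v_new=-0.946, w_new=-0.8154


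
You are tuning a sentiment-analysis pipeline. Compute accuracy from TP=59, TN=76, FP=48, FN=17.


Accuracy = (TP+TN)/(TP+TN+FP+FN)
= (59+76)/(200)
= 135/200 = 67.5%

67.5%


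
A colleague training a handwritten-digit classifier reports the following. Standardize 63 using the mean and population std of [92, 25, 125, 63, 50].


μ = 71, σ = 34.5774
z = (63 - 71)/34.5774 = -0.2314

-0.2314


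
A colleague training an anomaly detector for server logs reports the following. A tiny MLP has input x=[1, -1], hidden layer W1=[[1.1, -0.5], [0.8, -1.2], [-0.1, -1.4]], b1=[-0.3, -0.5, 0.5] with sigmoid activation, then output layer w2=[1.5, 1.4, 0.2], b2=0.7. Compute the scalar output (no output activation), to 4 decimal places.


z1[0] = (1.1)·(1) + (-0.5)·(-1) - 0.3 = 1.3
z1[1] = (0.8)·(1) + (-1.2)·(-1) - 0.5 = 1.5
z1[2] = (-0.1)·(1) + (-1.4)·(-1) + 0.5 = 1.8
h = sigmoid(z1) = [0.7858, 0.8176, 0.8581]
output = (1.5)·(0.7858) + (1.4)·(0.8176) + (0.2)·(0.8581) + 0.7 = 3.195

3.195


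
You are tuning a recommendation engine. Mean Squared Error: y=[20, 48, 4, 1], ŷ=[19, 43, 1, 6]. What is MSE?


Squared errors: (20-19)²=1, (48-43)²=25, (4-1)²=9, (1-6)²=25
Sum = 60
MSE = 60/4 = 15

15


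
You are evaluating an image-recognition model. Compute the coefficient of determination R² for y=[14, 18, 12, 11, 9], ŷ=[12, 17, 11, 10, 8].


ȳ = 12.8
SS_res = Σ(y-ŷ)² = 8
SS_tot = Σ(y-ȳ)² = 46.8
R² = 1 - SS_res/SS_tot = 1 - 0.1709 = 0.8291

0.8291


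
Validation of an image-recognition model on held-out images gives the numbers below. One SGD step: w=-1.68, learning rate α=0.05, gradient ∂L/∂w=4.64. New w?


w_new = w - α·∇
= -1.68 - 0.05·4.64
= -1.68 - 0.232
= -1.912

-1.912


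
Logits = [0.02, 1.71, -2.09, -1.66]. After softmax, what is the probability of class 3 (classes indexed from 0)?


Exponentials: e^0.02=1.0202, e^1.71=5.529, e^-2.09=0.1237, e^-1.66=0.1901
Sum = 6.863
Softmax = [0.1487, 0.8056, 0.018, 0.0277]
p[3] = 0.1901/6.863 = 0.0277

0.0277


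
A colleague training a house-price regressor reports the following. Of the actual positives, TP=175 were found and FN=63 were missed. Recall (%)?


Recall = TP/(TP+FN)
= 175/(175+63)
= 175/238 = 73.53%

73.53%


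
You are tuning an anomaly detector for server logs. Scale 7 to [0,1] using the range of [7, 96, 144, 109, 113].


min=7, max=144
(7-7)/(144-7) = 0/137 = 0.0

0.0


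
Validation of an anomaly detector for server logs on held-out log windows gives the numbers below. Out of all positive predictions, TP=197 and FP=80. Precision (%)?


Precision = TP/(TP+FP)
= 197/(197+80)
= 197/277 = 71.12%

71.12%


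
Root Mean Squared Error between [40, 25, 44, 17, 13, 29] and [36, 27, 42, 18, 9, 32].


MSE = 50/6 = 8.3333
RMSE = √(50/6) = 2.8868

2.8868


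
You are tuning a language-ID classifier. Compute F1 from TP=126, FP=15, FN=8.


Precision = 126/141 = 0.8936
Recall = 126/134 = 0.9403
F1 = 2·P·R/(P+R) = 2·TP/(2·TP+FP+FN) = 252/(252+15+8) = 252/275 = 0.9164

0.9164


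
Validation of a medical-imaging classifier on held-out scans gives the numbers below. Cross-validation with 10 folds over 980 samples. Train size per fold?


Fold size = 980/10 = 98
Training per fold = 980 - 98 = 882

882


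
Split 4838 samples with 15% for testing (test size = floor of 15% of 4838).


Test = ⌊4838·15/100⌋ = 725
Train = 4838 - 725 = 4113

Train: 4113, Test: 725


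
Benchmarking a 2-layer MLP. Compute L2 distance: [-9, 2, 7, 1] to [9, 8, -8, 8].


d = √((-9-9)² + (2-8)² + (7+ 8)² + (1-8)²)
  = √(324 + 36 + 225 + 49)
  = √634 = 25.1794

25.1794


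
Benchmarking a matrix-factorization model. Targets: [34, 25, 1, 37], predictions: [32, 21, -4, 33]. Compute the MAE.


Absolute errors: |34-32|=2, |25-21|=4, |1+ 4|=5, |37-33|=4
Sum = 15
MAE = 15/4 = 15/4

15/4


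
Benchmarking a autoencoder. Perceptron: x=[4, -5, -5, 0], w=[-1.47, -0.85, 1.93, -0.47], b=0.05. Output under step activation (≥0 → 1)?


z = (4)·(-1.47) + (-5)·(-0.85) + (-5)·(1.93) + (0)·(-0.47) + 0.05
  = -11.23
step(z) = 0 (z<0)

0


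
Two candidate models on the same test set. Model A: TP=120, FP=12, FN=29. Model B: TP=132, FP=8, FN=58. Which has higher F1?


Model A: P=120/132=0.9091, R=120/149=0.8054, F1=2PR/(P+R)=2TP/(2TP+FP+FN)=240/281=0.8541
Model B: P=132/140=0.9429, R=132/190=0.6947, F1=2PR/(P+R)=2TP/(2TP+FP+FN)=264/330=0.8
0.8541 > 0.8 → Model A

Model A


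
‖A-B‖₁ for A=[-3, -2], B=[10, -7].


d = |-3-10| + |-2+ 7|
  = 13 + 5
  = 18

18


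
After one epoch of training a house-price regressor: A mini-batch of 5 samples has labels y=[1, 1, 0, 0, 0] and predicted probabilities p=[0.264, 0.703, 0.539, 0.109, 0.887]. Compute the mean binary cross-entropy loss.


L[0] = -ln(0.264) = 1.3318
L[1] = -ln(0.703) = 0.3524
L[2] = -ln(1-0.539) = -ln(0.461) = 0.7744
L[3] = -ln(1-0.109) = -ln(0.891) = 0.1154
L[4] = -ln(1-0.887) = -ln(0.113) = 2.1804
mean = (1.3318 + 0.3524 + 0.7744 + 0.1154 + 2.1804)/5 = 0.9509

0.9509


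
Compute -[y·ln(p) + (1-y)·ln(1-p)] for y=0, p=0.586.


BCE = -[y·ln(p) + (1-y)·ln(1-p)]
= -0 - 1·ln(1-0.586)
= -ln(0.414) = 0.8819

0.8819


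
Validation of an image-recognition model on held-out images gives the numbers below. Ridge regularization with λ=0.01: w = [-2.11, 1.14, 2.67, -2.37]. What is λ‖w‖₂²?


‖w‖₂² = (-2.11)² + (1.14)² + (2.67)² + (-2.37)²
     = 4.4521 + 1.2996 + 7.1289 + 5.6169
     = 18.4975
λ·‖w‖₂² = 0.01·18.4975 = 0.184975

0.184975


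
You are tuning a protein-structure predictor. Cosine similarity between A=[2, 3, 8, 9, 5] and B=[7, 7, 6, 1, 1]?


A·B = 2·7 + 3·7 + 8·6 + 9·1 + 5·1 = 97
‖A‖ = √183 = 13.5277, ‖B‖ = √136 = 11.6619
cos = 97/(√183·√136) = 97/√24888 = 0.6149

0.6149


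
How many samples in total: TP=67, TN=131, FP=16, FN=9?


Total = TP + TN + FP + FN
= 67 + 131 + 16 + 9
= 223
(Predicted positive: 83, predicted negative: 140)

223


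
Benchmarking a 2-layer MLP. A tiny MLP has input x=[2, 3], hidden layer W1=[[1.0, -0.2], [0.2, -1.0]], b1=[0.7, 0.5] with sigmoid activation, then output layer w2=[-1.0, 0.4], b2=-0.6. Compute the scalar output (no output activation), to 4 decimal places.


z1[0] = (1.0)·(2) + (-0.2)·(3) + 0.7 = 2.1
z1[1] = (0.2)·(2) + (-1.0)·(3) + 0.5 = -2.1
h = sigmoid(z1) = [0.8909, 0.1091]
output = (-1.0)·(0.8909) + (0.4)·(0.1091) - 0.6 = -1.4473

-1.4473


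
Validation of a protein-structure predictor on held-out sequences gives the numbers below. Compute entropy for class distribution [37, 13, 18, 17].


Probabilities: [37/85, 13/85, 18/85, 17/85] ≈ [0.4353, 0.1529, 0.2118, 0.2]
H = -((37/85)·log₂(37/85) + (13/85)·log₂(13/85) + (18/85)·log₂(18/85) + (17/85)·log₂(17/85))
  = 1.8753 bits

1.8753 bits


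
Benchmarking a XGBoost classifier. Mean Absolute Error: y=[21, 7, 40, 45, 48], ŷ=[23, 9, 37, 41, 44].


Absolute errors: |21-23|=2, |7-9|=2, |40-37|=3, |45-41|=4, |48-44|=4
Sum = 15
MAE = 15/5 = 3

3


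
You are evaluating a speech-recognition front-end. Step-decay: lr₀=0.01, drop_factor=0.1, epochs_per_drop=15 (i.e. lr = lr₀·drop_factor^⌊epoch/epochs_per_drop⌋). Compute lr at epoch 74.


n_drops = ⌊74/15⌋ = 4
lr = 0.01·0.1^4 = 0.01·0.0001 = 0.000001

0.000001


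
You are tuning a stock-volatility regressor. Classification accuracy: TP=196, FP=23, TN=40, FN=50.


Accuracy = (TP+TN)/(TP+TN+FP+FN)
= (196+40)/(309)
= 236/309 = 76.38%

76.38%


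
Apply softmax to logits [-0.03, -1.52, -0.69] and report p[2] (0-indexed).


Exponentials: e^-0.03=0.9704, e^-1.52=0.2187, e^-0.69=0.5016
Sum = 1.6907
Softmax = [0.574, 0.1294, 0.2967]
p[2] = 0.5016/1.6907 = 0.2967

0.2967


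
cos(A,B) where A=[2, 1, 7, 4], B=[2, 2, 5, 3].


A·B = 2·2 + 1·2 + 7·5 + 4·3 = 53
‖A‖ = √70 = 8.3666, ‖B‖ = √42 = 6.4807
cos = 53/(√70·√42) = 53/√2940 = 0.9775

0.9775


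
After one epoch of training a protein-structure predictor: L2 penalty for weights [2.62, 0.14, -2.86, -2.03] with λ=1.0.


‖w‖₂² = (2.62)² + (0.14)² + (-2.86)² + (-2.03)²
     = 6.8644 + 0.0196 + 8.1796 + 4.1209
     = 19.1845
λ·‖w‖₂² = 1.0·19.1845 = 19.1845

19.1845


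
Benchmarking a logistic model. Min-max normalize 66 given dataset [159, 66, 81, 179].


min=66, max=179
(66-66)/(179-66) = 0/113 = 0.0

0.0


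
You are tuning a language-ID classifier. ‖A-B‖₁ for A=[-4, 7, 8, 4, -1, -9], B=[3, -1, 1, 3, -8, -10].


d = |-4-3| + |7+ 1| + |8-1| + |4-3| + |-1+ 8| + |-9+ 10|
  = 7 + 8 + 7 + 1 + 7 + 1
  = 31

31


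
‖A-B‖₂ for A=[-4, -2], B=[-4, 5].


d = √((-4+ 4)² + (-2-5)²)
  = √(0 + 49)
  = √49 = 7.0

7.0


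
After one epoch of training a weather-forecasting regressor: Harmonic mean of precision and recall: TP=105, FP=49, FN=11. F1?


Precision = 105/154 = 0.6818
Recall = 105/116 = 0.9052
F1 = 2·P·R/(P+R) = 2·TP/(2·TP+FP+FN) = 210/(210+49+11) = 210/270 = 0.7778

0.7778


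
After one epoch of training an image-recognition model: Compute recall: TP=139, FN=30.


Recall = TP/(TP+FN)
= 139/(139+30)
= 139/169 = 82.25%

82.25%


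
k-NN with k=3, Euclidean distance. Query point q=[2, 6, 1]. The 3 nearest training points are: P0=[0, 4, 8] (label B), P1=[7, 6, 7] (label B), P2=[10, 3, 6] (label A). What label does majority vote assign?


d(q,P0) = 7.5498  (label B)
d(q,P1) = 7.8102  (label B)
d(q,P2) = 9.8995  (label A)
Votes: A=1, B=2
Majority → B

B


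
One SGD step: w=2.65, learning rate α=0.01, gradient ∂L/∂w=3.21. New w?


w_new = w - α·∇
= 2.65 - 0.01·3.21
= 2.65 - 0.0321
= 2.6179

2.6179


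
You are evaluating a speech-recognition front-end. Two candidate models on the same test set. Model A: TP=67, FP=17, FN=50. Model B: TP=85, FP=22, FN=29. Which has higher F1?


Model A: P=67/84=0.7976, R=67/117=0.5726, F1=2PR/(P+R)=2TP/(2TP+FP+FN)=134/201=0.6667
Model B: P=85/107=0.7944, R=85/114=0.7456, F1=2PR/(P+R)=2TP/(2TP+FP+FN)=170/221=0.7692
0.6667 < 0.7692 → Model B

Model B


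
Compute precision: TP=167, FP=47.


Precision = TP/(TP+FP)
= 167/(167+47)
= 167/214 = 78.04%

78.04%


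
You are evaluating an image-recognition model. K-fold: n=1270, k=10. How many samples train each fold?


Fold size = 1270/10 = 127
Training per fold = 1270 - 127 = 1143

1143


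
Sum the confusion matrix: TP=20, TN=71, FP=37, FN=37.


Total = TP + TN + FP + FN
= 20 + 71 + 37 + 37
= 165
(Predicted positive: 57, predicted negative: 108)

165


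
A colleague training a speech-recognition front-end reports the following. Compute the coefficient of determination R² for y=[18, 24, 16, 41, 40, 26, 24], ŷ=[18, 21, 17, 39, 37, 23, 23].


ȳ = 27
SS_res = Σ(y-ŷ)² = 33
SS_tot = Σ(y-ȳ)² = 586
R² = 1 - SS_res/SS_tot = 1 - 0.0563 = 0.9437

0.9437


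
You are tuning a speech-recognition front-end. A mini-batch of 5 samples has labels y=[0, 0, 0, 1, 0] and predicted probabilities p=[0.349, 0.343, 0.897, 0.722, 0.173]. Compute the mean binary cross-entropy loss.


L[0] = -ln(1-0.349) = -ln(0.651) = 0.4292
L[1] = -ln(1-0.343) = -ln(0.657) = 0.4201
L[2] = -ln(1-0.897) = -ln(0.103) = 2.273
L[3] = -ln(0.722) = 0.3257
L[4] = -ln(1-0.173) = -ln(0.827) = 0.19
mean = (0.4292 + 0.4201 + 2.273 + 0.3257 + 0.19)/5 = 0.7276

0.7276


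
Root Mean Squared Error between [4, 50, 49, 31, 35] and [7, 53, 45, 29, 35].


MSE = 38/5 = 7.6
RMSE = √(38/5) = 2.7568

2.7568


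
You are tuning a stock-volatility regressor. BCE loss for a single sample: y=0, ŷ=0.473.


BCE = -[y·ln(p) + (1-y)·ln(1-p)]
= -0 - 1·ln(1-0.473)
= -ln(0.527) = 0.6406

0.6406


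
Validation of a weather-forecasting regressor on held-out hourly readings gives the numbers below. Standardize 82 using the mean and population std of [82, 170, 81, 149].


μ = 120.5, σ = 39.702
z = (82 - 120.5)/39.702 = -0.9697

-0.9697


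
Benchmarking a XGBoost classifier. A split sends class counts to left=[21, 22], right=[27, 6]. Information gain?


Parent = [48, 28], H_parent = 0.9495
H_left = 0.9996 (n=43), H_right = 0.684 (n=33)
H_children = (43/76)·0.9996 + (33/76)·0.684 = 0.8626
IG = 0.9495 - 0.8626 = 0.0869

0.0869


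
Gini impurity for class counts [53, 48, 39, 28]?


Probabilities: [53/168, 48/168, 39/168, 28/168] ≈ [0.3155, 0.2857, 0.2321, 0.1667]
Σpᵢ² = (2809 + 2304 + 1521 + 784)/168² = 7418/28224
Gini = 1 - Σpᵢ² = 1 - 7418/28224 = 0.7372

0.7372


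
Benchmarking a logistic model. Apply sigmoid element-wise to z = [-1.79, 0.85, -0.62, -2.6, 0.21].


σ(-1.79) = 1/(1+e^1.79) = 0.1431
σ(0.85) = 1/(1+e^-0.85) = 0.7006
σ(-0.62) = 1/(1+e^0.62) = 0.3498
σ(-2.6) = 1/(1+e^2.6) = 0.0691
σ(0.21) = 1/(1+e^-0.21) = 0.5523
result = [0.1431, 0.7006, 0.3498, 0.0691, 0.5523]

[0.1431, 0.7006, 0.3498, 0.0691, 0.5523]


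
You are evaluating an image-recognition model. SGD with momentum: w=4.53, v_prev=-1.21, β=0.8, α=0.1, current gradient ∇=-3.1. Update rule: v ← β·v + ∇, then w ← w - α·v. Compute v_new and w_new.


v_new = 0.8·-1.21 - 3.1 = -0.968 - 3.1 = -4.068
w_new = 4.53 - 0.1·-4.068 = 4.53 + 0.4068 = 4.9368

v_new=-4.068, w_new=4.9368


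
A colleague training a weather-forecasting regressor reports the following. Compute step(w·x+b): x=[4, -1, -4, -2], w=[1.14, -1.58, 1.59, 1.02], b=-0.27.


z = (4)·(1.14) + (-1)·(-1.58) + (-4)·(1.59) + (-2)·(1.02) - 0.27
  = -2.53
step(z) = 0 (z<0)

0


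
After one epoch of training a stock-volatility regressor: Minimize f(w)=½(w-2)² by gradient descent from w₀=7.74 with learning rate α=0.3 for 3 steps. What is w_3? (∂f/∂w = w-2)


step 1: grad = 7.74-2 = 5.74; w = 7.74 - 0.3·(5.74) = 6.018
step 2: grad = 6.018-2 = 4.018; w = 6.018 - 0.3·(4.018) = 4.8126
step 3: grad = 4.8126-2 = 2.8126; w = 4.8126 - 0.3·(2.8126) = 3.96882

3.96882


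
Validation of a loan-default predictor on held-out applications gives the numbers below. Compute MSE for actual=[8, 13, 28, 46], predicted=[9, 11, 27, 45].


Squared errors: (8-9)²=1, (13-11)²=4, (28-27)²=1, (46-45)²=1
Sum = 7
MSE = 7/4 = 7/4

7/4


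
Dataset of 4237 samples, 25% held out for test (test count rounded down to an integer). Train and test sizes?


Test = ⌊4237·25/100⌋ = 1059
Train = 4237 - 1059 = 3178

Train: 3178, Test: 1059


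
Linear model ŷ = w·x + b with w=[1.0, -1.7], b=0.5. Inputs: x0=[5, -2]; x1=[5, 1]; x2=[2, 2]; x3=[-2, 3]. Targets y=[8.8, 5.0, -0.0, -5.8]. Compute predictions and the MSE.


ŷ0 = (1.0)·(5) + (-1.7)·(-2) + 0.5 = 8.9
ŷ1 = (1.0)·(5) + (-1.7)·(1) + 0.5 = 3.8
ŷ2 = (1.0)·(2) + (-1.7)·(2) + 0.5 = -0.9
ŷ3 = (1.0)·(-2) + (-1.7)·(3) + 0.5 = -6.6
errors² = [0.01, 1.44, 0.81, 0.64]
MSE = 2.9000/4 = 0.725

0.725


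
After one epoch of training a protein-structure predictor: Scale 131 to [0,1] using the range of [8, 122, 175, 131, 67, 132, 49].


min=8, max=175
(131-8)/(175-8) = 123/167 = 0.7365

0.7365


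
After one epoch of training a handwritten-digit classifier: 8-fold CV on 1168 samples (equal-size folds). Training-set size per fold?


Fold size = 1168/8 = 146
Training per fold = 1168 - 146 = 1022

1022


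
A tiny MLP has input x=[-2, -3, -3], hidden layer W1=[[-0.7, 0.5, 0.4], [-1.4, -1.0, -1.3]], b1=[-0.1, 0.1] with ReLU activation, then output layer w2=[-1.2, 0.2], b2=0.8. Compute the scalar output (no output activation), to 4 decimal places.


z1[0] = (-0.7)·(-2) + (0.5)·(-3) + (0.4)·(-3) - 0.1 = -1.4
z1[1] = (-1.4)·(-2) + (-1.0)·(-3) + (-1.3)·(-3) + 0.1 = 9.8
h = ReLU(z1) = [0.0, 9.8]
output = (-1.2)·(0.0) + (0.2)·(9.8) + 0.8 = 2.76

2.76


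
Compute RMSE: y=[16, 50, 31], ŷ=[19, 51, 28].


MSE = 19/3 = 6.3333
RMSE = √(19/3) = 2.5166

2.5166


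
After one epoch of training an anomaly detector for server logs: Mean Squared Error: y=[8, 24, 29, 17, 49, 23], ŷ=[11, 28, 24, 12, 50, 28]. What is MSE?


Squared errors: (8-11)²=9, (24-28)²=16, (29-24)²=25, (17-12)²=25, (49-50)²=1, (23-28)²=25
Sum = 101
MSE = 101/6 = 101/6

101/6


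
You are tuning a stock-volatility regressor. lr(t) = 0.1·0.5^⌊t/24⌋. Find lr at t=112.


n_drops = ⌊112/24⌋ = 4
lr = 0.1·0.5^4 = 0.1·0.0625 = 0.00625

0.00625


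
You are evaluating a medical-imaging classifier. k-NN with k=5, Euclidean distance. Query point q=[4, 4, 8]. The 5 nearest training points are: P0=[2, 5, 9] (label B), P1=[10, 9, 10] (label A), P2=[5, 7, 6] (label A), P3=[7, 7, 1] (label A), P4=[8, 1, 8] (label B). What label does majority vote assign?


d(q,P0) = 2.4495  (label B)
d(q,P1) = 8.0623  (label A)
d(q,P2) = 3.7417  (label A)
d(q,P3) = 8.1854  (label A)
d(q,P4) = 5.0  (label B)
Votes: A=3, B=2
Majority → A

A


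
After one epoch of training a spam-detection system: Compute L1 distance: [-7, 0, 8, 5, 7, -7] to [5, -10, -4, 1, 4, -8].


d = |-7-5| + |0+ 10| + |8+ 4| + |5-1| + |7-4| + |-7+ 8|
  = 12 + 10 + 12 + 4 + 3 + 1
  = 42

42


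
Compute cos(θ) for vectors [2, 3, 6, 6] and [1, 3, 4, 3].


A·B = 2·1 + 3·3 + 6·4 + 6·3 = 53
‖A‖ = √85 = 9.2195, ‖B‖ = √35 = 5.9161
cos = 53/(√85·√35) = 53/√2975 = 0.9717

0.9717


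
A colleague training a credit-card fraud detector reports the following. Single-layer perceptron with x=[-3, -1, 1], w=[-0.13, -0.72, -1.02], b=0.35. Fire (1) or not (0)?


z = (-3)·(-0.13) + (-1)·(-0.72) + (1)·(-1.02) + 0.35
  = 0.44
step(z) = 1 (z≥0)

1


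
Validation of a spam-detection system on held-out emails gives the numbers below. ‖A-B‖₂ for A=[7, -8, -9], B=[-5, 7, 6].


d = √((7+ 5)² + (-8-7)² + (-9-6)²)
  = √(144 + 225 + 225)
  = √594 = 24.3721

24.3721


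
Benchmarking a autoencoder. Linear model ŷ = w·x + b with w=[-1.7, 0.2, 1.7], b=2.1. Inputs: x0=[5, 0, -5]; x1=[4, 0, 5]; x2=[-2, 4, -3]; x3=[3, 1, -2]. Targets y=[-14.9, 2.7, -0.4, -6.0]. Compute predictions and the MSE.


ŷ0 = (-1.7)·(5) + (0.2)·(0) + (1.7)·(-5) + 2.1 = -14.9
ŷ1 = (-1.7)·(4) + (0.2)·(0) + (1.7)·(5) + 2.1 = 3.8
ŷ2 = (-1.7)·(-2) + (0.2)·(4) + (1.7)·(-3) + 2.1 = 1.2
ŷ3 = (-1.7)·(3) + (0.2)·(1) + (1.7)·(-2) + 2.1 = -6.2
errors² = [0.0, 1.21, 2.56, 0.04]
MSE = 3.8100/4 = 0.9525

0.9525


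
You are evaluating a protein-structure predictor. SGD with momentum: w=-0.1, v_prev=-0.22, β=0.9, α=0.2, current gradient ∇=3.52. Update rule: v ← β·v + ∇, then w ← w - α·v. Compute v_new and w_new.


v_new = 0.9·-0.22 + 3.52 = -0.198 + 3.52 = 3.322
w_new = -0.1 - 0.2·3.322 = -0.1 - 0.6644 = -0.7644

v_new=3.322, w_new=-0.7644


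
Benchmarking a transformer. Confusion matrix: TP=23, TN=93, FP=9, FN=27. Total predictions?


Total = TP + TN + FP + FN
= 23 + 93 + 9 + 27
= 152
(Predicted positive: 32, predicted negative: 120)

152


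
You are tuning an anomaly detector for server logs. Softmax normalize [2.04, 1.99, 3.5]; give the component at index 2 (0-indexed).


Exponentials: e^2.04=7.6906, e^1.99=7.3155, e^3.5=33.1155
Sum = 48.1216
Softmax = [0.1598, 0.152, 0.6882]
p[2] = 33.1155/48.1216 = 0.6882

0.6882


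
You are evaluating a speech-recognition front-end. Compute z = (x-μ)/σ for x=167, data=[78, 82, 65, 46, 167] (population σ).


μ = 87.6, σ = 41.6394
z = (167 - 87.6)/41.6394 = 1.9068

1.9068


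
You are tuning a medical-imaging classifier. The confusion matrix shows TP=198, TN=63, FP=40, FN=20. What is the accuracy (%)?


Accuracy = (TP+TN)/(TP+TN+FP+FN)
= (198+63)/(321)
= 261/321 = 81.31%

81.31%


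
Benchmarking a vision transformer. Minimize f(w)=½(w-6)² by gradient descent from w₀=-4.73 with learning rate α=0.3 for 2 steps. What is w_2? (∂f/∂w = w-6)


step 1: grad = -4.73-6 = -10.73; w = -4.73 - 0.3·(-10.73) = -1.511
step 2: grad = -1.511-6 = -7.511; w = -1.511 - 0.3·(-7.511) = 0.7423

0.7423


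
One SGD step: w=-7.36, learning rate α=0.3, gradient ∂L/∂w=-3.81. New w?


w_new = w - α·∇
= -7.36 - 0.3·-3.81
= -7.36 + 1.143
= -6.217

-6.217


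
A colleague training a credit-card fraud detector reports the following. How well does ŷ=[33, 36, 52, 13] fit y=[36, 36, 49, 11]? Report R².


ȳ = 33
SS_res = Σ(y-ŷ)² = 22
SS_tot = Σ(y-ȳ)² = 758
R² = 1 - SS_res/SS_tot = 1 - 0.029 = 0.971

0.971


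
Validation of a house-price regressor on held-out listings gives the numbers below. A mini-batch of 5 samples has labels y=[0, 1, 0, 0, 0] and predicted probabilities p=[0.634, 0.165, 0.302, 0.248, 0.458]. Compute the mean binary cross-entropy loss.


L[0] = -ln(1-0.634) = -ln(0.366) = 1.0051
L[1] = -ln(0.165) = 1.8018
L[2] = -ln(1-0.302) = -ln(0.698) = 0.3595
L[3] = -ln(1-0.248) = -ln(0.752) = 0.285
L[4] = -ln(1-0.458) = -ln(0.542) = 0.6125
mean = (1.0051 + 1.8018 + 0.3595 + 0.285 + 0.6125)/5 = 0.8128

0.8128


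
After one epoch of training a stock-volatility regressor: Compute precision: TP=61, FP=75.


Precision = TP/(TP+FP)
= 61/(61+75)
= 61/136 = 44.85%

44.85%


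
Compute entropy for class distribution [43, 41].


Probabilities: [43/84, 41/84] ≈ [0.5119, 0.4881]
H = -((43/84)·log₂(43/84) + (41/84)·log₂(41/84))
  = 0.9996 bits

0.9996 bits


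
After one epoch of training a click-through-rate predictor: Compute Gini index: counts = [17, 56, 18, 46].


Probabilities: [17/137, 56/137, 18/137, 46/137] ≈ [0.1241, 0.4088, 0.1314, 0.3358]
Σpᵢ² = (289 + 3136 + 324 + 2116)/137² = 5865/18769
Gini = 1 - Σpᵢ² = 1 - 5865/18769 = 0.6875

0.6875


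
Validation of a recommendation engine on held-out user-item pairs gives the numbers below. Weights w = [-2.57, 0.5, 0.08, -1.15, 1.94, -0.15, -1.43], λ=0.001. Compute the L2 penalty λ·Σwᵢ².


‖w‖₂² = (-2.57)² + (0.5)² + (0.08)² + (-1.15)² + (1.94)² + (-0.15)² + (-1.43)²
     = 6.6049 + 0.25 + 0.0064 + 1.3225 + 3.7636 + 0.0225 + 2.0449
     = 14.0148
λ·‖w‖₂² = 0.001·14.0148 = 0.014015

0.014015


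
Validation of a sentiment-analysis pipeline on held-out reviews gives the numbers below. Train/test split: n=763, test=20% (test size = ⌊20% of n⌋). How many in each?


Test = ⌊763·20/100⌋ = 152
Train = 763 - 152 = 611

Train: 611, Test: 152


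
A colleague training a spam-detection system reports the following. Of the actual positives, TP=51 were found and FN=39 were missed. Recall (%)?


Recall = TP/(TP+FN)
= 51/(51+39)
= 51/90 = 56.67%

56.67%


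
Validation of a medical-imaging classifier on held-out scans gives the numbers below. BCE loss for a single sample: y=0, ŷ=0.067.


BCE = -[y·ln(p) + (1-y)·ln(1-p)]
= -0 - 1·ln(1-0.067)
= -ln(0.933) = 0.0694

0.0694


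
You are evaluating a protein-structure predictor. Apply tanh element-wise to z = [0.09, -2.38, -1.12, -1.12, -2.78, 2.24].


tanh(0.09) = 0.0898
tanh(-2.38) = -0.983
tanh(-1.12) = -0.8076
tanh(-1.12) = -0.8076
tanh(-2.78) = -0.9923
tanh(2.24) = 0.9776
result = [0.0898, -0.983, -0.8076, -0.8076, -0.9923, 0.9776]

[0.0898, -0.983, -0.8076, -0.8076, -0.9923, 0.9776]


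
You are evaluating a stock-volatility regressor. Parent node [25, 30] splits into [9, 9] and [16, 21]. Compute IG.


Parent = [25, 30], H_parent = 0.994
H_left = 1 (n=18), H_right = 0.9868 (n=37)
H_children = (18/55)·1 + (37/55)·0.9868 = 0.9911
IG = 0.994 - 0.9911 = 0.0029

0.0029


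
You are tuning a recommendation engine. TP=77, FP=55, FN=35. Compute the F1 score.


Precision = 77/132 = 0.5833
Recall = 77/112 = 0.6875
F1 = 2·P·R/(P+R) = 2·TP/(2·TP+FP+FN) = 154/(154+55+35) = 154/244 = 0.6311

0.6311


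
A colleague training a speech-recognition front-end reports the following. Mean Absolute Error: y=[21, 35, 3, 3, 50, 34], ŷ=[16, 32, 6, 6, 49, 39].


Absolute errors: |21-16|=5, |35-32|=3, |3-6|=3, |3-6|=3, |50-49|=1, |34-39|=5
Sum = 20
MAE = 20/6 = 10/3

10/3


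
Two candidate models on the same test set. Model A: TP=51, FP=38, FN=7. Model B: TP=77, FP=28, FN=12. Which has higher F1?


Model A: P=51/89=0.573, R=51/58=0.8793, F1=2PR/(P+R)=2TP/(2TP+FP+FN)=102/147=0.6939
Model B: P=77/105=0.7333, R=77/89=0.8652, F1=2PR/(P+R)=2TP/(2TP+FP+FN)=154/194=0.7938
0.6939 < 0.7938 → Model B

Model B


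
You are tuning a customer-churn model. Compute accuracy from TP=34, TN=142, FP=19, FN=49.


Accuracy = (TP+TN)/(TP+TN+FP+FN)
= (34+142)/(244)
= 176/244 = 72.13%

72.13%


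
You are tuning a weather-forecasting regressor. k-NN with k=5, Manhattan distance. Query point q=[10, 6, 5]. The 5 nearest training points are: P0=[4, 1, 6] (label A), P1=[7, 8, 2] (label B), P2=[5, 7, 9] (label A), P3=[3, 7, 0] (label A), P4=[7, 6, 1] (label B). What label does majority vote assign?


d(q,P0) = 12  (label A)
d(q,P1) = 8  (label B)
d(q,P2) = 10  (label A)
d(q,P3) = 13  (label A)
d(q,P4) = 7  (label B)
Votes: A=3, B=2
Majority → A

A


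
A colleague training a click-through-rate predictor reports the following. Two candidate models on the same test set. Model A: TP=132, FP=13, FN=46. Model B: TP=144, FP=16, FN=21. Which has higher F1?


Model A: P=132/145=0.9103, R=132/178=0.7416, F1=2PR/(P+R)=2TP/(2TP+FP+FN)=264/323=0.8173
Model B: P=144/160=0.9, R=144/165=0.8727, F1=2PR/(P+R)=2TP/(2TP+FP+FN)=288/325=0.8862
0.8173 < 0.8862 → Model B

Model B
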